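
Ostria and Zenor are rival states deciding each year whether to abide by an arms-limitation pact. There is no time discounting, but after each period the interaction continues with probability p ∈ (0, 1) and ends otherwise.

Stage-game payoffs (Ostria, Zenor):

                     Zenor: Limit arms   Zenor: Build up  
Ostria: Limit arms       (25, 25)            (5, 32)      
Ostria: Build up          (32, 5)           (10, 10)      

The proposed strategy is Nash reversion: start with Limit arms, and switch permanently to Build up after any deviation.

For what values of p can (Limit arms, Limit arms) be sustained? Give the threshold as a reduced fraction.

Expected cooperation value is 25 + p·25 + p²·25 + … = 25/(1−p); deviation gives 32 + p·10/(1−p).
25 ≥ 32(1−p) + 10p ⇒ 22p ≥ 7 ⇒ p ≥ 7/22.

7/22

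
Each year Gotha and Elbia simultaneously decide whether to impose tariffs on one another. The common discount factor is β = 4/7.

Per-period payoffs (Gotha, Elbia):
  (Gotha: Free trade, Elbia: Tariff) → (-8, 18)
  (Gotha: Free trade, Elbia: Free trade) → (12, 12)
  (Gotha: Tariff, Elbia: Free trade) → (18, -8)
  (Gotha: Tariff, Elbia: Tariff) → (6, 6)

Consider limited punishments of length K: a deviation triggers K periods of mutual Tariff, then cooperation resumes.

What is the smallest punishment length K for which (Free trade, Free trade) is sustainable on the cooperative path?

No profitable deviation requires (12−6)(β+…+β^K) ≥ 18−12, i.e. β+…+β^K ≥ 1 ≈ 1.0000.
With β = 4/7, the partial sums are K=1: 0.5714, K=2: 0.8980, K=3: 1.0845.
K = 3 is the first length at which the sum reaches 1.0000.

3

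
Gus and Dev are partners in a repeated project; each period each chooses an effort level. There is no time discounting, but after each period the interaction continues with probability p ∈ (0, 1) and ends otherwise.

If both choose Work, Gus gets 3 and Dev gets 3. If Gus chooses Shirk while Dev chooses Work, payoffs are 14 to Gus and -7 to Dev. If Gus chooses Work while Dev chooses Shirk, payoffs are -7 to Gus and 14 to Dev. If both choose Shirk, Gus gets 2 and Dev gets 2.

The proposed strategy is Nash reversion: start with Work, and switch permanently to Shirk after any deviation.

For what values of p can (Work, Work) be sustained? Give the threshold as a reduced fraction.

With no time discounting, the continuation probability p plays the role of the discount factor.
Grim-trigger IC: 3/(1−p) ≥ 14 + 2p/(1−p) ⇒ p ≥ (14−3)/(14−2) = 11/12.

11/12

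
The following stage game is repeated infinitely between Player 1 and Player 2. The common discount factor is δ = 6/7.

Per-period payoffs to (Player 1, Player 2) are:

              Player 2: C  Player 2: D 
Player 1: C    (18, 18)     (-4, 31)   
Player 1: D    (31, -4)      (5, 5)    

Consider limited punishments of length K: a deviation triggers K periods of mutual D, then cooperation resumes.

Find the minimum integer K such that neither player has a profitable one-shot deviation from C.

2

No profitable deviation requires (18−5)(δ+…+δ^K) ≥ 31−18, i.e. δ+…+δ^K ≥ 1 ≈ 1.0000.
With δ = 6/7, the partial sums are K=1: 0.8571, K=2: 1.5918.
K = 2 is the first length at which the sum reaches 1.0000.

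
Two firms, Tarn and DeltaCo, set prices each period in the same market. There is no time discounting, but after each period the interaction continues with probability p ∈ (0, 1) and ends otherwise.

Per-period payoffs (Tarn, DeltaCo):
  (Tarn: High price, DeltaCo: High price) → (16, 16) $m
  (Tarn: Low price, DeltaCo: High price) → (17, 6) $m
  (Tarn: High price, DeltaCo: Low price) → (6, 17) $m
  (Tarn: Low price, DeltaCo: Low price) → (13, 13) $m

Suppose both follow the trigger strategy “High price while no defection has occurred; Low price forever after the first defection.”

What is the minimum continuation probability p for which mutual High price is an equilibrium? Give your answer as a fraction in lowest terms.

1/4

With no time discounting, the continuation probability p plays the role of the discount factor.
Grim-trigger IC: 16/(1−p) ≥ 17 + 13p/(1−p) ⇒ p ≥ (17−16)/(17−13) = 1/4.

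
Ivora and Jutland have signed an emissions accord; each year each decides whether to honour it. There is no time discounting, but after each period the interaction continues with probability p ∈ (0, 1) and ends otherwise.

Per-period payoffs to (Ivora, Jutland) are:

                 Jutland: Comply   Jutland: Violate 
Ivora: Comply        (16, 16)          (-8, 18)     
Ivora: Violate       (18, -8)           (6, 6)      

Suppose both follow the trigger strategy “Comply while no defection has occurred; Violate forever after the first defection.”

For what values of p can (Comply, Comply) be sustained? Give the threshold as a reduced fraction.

1/6

Expected cooperation value is 16 + p·16 + p²·16 + … = 16/(1−p); deviation gives 18 + p·6/(1−p).
16 ≥ 18(1−p) + 6p ⇒ 12p ≥ 2 ⇒ p ≥ 2/12 = 1/6.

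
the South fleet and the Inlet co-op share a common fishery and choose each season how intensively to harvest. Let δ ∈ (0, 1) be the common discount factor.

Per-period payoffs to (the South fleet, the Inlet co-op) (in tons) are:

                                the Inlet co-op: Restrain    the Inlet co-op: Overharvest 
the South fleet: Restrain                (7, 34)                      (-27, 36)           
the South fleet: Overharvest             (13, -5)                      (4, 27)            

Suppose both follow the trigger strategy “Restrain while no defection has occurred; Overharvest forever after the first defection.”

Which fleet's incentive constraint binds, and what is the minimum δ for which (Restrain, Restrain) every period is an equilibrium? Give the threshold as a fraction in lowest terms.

the South fleet; δ ≥ 2/3

the South fleet's threshold: (13−7)/(13−4) = 2/3.
the Inlet co-op's threshold: (36−34)/(36−27) = 2/9.
2/3 > 2/9, so the South fleet binds and δ* = 2/3.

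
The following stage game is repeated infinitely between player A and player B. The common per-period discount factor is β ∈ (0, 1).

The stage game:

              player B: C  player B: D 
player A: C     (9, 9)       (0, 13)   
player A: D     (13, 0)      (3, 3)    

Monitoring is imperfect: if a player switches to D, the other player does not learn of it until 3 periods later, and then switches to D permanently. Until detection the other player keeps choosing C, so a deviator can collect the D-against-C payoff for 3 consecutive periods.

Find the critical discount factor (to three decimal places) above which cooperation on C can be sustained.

Deviating for the 3 undetected periods gains 13−9 = 4 per period over cooperation, then loses 9−3 = 6 per period forever once punishment starts.
Gain: 4(1 + β + … + β^2); loss: 6·β^3/(1−β).
No profitable deviation ⇔ 4(1−β^3) ≤ 6·β^3, i.e. β^3 ≥ 4/(4+6) = 2/5.
Hence β ≥ (2/5)^(1/3) ≈ 0.737.

0.737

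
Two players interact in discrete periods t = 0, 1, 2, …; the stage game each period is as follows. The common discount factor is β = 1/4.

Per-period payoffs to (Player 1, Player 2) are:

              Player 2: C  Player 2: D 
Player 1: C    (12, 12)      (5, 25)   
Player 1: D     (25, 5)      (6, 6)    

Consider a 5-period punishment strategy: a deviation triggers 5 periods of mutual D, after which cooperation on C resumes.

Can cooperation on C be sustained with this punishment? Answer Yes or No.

No

A one-shot deviation gives 25 now, then 6 for 5 periods, then back to 12.
Gain from deviating: (25−12) today; loss: (12−6) in each of the next 5 periods.
No-deviation condition: (12−6)(β+…+β^5) ≥ 25−12, i.e. β+…+β^5 ≥ 13/6.
At β = 1/4: β+…+β^5 = 0.3330 < 2.1667.
So cooperation is not sustainable.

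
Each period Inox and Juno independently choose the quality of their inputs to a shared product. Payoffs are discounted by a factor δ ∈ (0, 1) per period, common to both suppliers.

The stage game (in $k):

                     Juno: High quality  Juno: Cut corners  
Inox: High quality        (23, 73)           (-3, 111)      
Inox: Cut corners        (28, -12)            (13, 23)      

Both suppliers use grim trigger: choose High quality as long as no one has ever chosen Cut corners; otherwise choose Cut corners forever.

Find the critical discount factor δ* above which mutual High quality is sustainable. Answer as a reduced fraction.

For Inox: deviation gain 28−23 = 5, per-period punishment loss 23−13 = 10. IC gives δ ≥ 5/15 = 1/3.
For Juno: gain 38, loss 50 per period, so δ ≥ 38/88 = 19/44.
The tighter constraint is Juno's, so cooperation needs δ ≥ 19/44.

19/44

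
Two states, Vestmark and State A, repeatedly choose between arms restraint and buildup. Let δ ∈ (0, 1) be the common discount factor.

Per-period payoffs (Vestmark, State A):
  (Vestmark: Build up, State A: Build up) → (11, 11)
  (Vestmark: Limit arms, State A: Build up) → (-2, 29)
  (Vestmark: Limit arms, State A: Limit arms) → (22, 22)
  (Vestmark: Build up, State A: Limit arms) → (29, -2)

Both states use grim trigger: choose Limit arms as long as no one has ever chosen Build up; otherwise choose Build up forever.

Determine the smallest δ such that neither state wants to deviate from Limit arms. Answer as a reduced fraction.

Under grim trigger the critical discount factor is (T−C)/(T−P) with T = 29, C = 22, P = 11.
δ* = (29−22)/(29−11) = 7/18.

7/18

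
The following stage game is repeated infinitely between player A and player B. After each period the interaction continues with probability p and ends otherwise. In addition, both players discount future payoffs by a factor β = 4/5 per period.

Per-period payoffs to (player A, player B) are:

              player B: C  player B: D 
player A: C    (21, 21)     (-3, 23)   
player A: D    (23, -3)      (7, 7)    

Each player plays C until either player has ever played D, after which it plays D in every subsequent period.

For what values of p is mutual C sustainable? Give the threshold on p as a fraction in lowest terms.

With continuation probability p and discount β, the effective per-period discount factor is βp.
Grim-trigger IC: βp ≥ (23−21)/(23−7) = 1/8.
So p ≥ (1/8)/(4/5) = 5/32.

5/32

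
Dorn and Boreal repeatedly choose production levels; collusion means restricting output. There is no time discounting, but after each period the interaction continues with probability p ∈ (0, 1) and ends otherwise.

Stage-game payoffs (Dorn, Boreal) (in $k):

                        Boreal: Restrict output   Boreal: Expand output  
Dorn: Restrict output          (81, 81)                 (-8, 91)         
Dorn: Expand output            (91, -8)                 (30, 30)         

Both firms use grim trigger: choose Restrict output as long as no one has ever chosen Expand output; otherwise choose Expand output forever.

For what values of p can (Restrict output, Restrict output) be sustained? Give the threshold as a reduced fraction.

Expected cooperation value is 81 + p·81 + p²·81 + … = 81/(1−p); deviation gives 91 + p·30/(1−p).
81 ≥ 91(1−p) + 30p ⇒ 61p ≥ 10 ⇒ p ≥ 10/61.

10/61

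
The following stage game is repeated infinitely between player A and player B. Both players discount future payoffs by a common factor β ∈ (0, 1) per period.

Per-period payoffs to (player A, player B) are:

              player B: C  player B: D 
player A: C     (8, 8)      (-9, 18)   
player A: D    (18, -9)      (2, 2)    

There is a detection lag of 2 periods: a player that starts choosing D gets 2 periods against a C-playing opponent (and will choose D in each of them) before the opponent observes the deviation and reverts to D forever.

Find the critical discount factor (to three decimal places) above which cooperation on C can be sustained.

Deviating for the 2 undetected periods gains 18−8 = 10 per period over cooperation, then loses 8−2 = 6 per period forever once punishment starts.
Gain: 10(1 + β + … + β^1); loss: 6·β^2/(1−β).
No profitable deviation ⇔ 10(1−β^2) ≤ 6·β^2, i.e. β^2 ≥ 10/(10+6) = 5/8.
Hence β ≥ (5/8)^(1/2) ≈ 0.791.

0.791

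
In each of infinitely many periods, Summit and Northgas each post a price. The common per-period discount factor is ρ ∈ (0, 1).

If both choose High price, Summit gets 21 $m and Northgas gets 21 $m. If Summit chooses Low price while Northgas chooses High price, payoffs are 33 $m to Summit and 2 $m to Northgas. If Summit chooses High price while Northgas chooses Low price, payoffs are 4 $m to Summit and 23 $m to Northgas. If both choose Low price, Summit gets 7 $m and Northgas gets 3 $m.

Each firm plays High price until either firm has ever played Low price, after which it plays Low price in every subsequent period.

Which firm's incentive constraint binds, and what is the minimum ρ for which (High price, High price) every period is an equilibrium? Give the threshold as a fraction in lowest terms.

For Summit: deviation gain 33−21 = 12, per-period punishment loss 21−7 = 14. IC gives ρ ≥ 12/26 = 6/13.
For Northgas: gain 2, loss 18 per period, so ρ ≥ 2/20 = 1/10.
The tighter constraint is Summit's, so cooperation needs ρ ≥ 6/13.

Summit; ρ ≥ 6/13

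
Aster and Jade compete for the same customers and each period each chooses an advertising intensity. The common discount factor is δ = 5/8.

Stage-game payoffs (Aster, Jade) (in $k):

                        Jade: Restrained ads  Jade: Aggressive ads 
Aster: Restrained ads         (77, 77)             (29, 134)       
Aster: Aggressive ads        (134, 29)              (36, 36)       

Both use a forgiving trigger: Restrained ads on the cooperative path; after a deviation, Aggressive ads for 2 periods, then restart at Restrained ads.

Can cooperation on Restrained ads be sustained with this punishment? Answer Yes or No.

No

Comparing payoff streams over the 3 periods until play realigns: cooperate → 77(1+δ+…+δ^2); deviate → 134 + 36(δ+…+δ^2).
Cooperation is sustained iff (77−36)(δ+…+δ^2) ≥ 134−77.
δ+…+δ^2 = 5/8·(1−(5/8)^2)/(1−5/8) = 1.0156, and (134−77)/(77−36) = 1.3902.
1.0156 < 1.3902, so cooperation is not sustainable.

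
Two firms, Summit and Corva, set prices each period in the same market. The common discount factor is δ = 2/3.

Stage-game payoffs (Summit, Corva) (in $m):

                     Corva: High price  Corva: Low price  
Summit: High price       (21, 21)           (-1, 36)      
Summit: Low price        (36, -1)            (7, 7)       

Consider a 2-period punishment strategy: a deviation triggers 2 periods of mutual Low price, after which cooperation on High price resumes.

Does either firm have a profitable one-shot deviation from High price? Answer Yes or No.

No

Comparing payoff streams over the 3 periods until play realigns: cooperate → 21(1+δ+…+δ^2); deviate → 36 + 7(δ+…+δ^2).
Cooperation is sustained iff (21−7)(δ+…+δ^2) ≥ 36−21.
δ+…+δ^2 = 2/3·(1−(2/3)^2)/(1−2/3) = 1.1111, and (36−21)/(21−7) = 1.0714.
1.1111 ≥ 1.0714, so cooperation is sustainable.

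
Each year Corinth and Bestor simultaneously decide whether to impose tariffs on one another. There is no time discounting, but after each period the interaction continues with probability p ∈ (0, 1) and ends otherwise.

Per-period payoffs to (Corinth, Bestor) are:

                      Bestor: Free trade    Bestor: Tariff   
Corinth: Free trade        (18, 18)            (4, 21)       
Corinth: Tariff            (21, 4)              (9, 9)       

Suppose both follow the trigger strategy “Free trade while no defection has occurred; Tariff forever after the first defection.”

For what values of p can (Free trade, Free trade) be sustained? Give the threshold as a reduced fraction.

With no time discounting, the continuation probability p plays the role of the discount factor.
Grim-trigger IC: 18/(1−p) ≥ 21 + 9p/(1−p) ⇒ p ≥ (21−18)/(21−9) = 1/4.

1/4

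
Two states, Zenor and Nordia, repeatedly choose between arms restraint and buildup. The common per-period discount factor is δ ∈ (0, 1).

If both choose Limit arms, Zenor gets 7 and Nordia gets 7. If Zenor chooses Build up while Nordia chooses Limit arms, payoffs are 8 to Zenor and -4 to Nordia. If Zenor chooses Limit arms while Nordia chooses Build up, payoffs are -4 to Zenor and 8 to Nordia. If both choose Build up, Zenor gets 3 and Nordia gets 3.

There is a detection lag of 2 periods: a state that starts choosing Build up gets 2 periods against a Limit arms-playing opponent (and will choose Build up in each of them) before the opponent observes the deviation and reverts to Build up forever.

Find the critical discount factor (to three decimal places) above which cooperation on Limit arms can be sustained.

0.447

A deviator earns 8 for 2 periods, then 3 forever; cooperating earns 7 forever. Multiplying the IC by (1−δ):
7 ≥ 8(1−δ^2) + 3δ^2, so 5·δ^2 ≥ 1 and δ^2 ≥ 1/5.
δ ≥ (1/5)^(1/2) ≈ 0.447.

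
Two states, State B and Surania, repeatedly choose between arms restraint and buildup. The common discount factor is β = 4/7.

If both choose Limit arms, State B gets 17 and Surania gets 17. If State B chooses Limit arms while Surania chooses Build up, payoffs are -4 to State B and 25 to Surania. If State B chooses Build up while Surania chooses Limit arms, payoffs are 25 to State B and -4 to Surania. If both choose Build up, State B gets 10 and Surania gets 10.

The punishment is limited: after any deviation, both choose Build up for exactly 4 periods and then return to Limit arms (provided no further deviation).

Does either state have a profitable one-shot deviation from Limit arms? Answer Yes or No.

No

A one-shot deviation gives 25 now, then 10 for 4 periods, then back to 17.
Gain from deviating: (25−17) today; loss: (17−10) in each of the next 4 periods.
No-deviation condition: (17−10)(β+…+β^4) ≥ 25−17, i.e. β+…+β^4 ≥ 8/7.
At β = 4/7: β+…+β^4 = 1.1912 ≥ 1.1429.
So cooperation is sustainable.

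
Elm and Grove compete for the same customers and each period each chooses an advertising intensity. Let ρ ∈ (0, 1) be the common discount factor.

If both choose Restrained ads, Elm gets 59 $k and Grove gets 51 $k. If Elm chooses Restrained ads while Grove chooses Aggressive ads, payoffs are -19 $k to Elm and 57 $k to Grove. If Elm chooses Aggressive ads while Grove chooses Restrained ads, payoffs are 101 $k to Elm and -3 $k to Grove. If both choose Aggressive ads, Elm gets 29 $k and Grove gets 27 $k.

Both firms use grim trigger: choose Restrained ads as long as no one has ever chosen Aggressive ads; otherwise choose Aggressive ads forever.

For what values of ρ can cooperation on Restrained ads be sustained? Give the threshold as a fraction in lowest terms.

For Elm: deviation gain 101−59 = 42, per-period punishment loss 59−29 = 30. IC gives ρ ≥ 42/72 = 7/12.
For Grove: gain 6, loss 24 per period, so ρ ≥ 6/30 = 1/5.
The tighter constraint is Elm's, so cooperation needs ρ ≥ 7/12.

7/12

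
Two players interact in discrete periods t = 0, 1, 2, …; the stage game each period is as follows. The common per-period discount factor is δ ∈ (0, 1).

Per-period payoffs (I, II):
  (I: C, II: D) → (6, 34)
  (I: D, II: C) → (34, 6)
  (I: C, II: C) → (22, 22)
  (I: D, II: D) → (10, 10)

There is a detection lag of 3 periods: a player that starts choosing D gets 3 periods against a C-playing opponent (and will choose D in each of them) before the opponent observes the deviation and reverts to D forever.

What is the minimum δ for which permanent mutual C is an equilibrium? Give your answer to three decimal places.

0.794

The best deviation is to choose D for all 3 undetected periods, earning 34 each, then 10 forever once detected.
Deviation value: 34(1−δ^3)/(1−δ) + 10δ^3/(1−δ); cooperation value: 22/(1−δ).
IC: 22 ≥ 34(1−δ^3) + 10δ^3 = 34 − 24δ^3.
So δ^3 ≥ 12/24 = 1/2, giving δ ≥ (1/2)^(1/3) ≈ 0.794.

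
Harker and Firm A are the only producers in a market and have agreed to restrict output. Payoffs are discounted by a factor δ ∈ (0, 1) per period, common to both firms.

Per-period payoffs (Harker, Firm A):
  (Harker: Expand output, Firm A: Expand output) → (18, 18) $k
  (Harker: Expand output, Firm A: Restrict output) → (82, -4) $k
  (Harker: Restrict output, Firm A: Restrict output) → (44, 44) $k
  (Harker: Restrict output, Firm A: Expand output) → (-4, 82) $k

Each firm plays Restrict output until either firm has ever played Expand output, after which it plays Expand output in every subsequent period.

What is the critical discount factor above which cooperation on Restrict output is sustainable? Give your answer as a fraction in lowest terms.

One-period gain from deviating is 82 − 44 = 38. The loss is 44 − 18 = 26 in every subsequent period, with present value 26·δ/(1−δ).
Deviation is unprofitable when 26·δ/(1−δ) ≥ 38, i.e. δ/(1−δ) ≥ 19/13.
Equivalently δ ≥ 38/(38+26) = 19/32.

19/32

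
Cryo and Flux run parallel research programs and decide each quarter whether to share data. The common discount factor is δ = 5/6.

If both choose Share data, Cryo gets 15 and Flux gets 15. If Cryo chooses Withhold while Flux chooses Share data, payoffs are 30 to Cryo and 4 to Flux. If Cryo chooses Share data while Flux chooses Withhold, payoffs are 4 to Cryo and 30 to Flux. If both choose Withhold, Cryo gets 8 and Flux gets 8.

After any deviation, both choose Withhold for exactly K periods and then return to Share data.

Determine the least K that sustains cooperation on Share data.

4

Need Σ_{k=1}^{K} δ^k ≥ (30−15)/(15−8) = 2.1429 at δ = 5/6.
At K = 3 the sum is 2.1065 < 2.1429; at K = 4 it is 2.5887 ≥ 2.1429.
So the minimum punishment length is K = 4.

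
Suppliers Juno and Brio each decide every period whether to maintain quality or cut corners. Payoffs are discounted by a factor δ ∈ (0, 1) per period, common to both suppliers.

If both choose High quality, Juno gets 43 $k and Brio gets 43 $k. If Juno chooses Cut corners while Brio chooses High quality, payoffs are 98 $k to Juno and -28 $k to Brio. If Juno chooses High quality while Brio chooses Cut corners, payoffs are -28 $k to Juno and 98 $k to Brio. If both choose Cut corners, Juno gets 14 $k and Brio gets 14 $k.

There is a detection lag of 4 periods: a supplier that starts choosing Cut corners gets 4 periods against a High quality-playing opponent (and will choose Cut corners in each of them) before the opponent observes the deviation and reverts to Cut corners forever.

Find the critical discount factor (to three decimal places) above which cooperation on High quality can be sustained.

0.900

The best deviation is to choose Cut corners for all 4 undetected periods, earning 98 each, then 14 forever once detected.
Deviation value: 98(1−δ^4)/(1−δ) + 14δ^4/(1−δ); cooperation value: 43/(1−δ).
IC: 43 ≥ 98(1−δ^4) + 14δ^4 = 98 − 84δ^4.
So δ^4 ≥ 55/84, giving δ ≥ (55/84)^(1/4) ≈ 0.900.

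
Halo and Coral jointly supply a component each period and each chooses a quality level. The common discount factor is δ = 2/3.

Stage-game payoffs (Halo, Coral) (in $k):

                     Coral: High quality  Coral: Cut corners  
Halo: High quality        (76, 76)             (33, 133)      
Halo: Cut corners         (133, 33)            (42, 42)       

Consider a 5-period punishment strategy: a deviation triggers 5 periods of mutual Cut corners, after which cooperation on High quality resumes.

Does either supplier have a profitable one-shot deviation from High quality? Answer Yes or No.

No

Comparing payoff streams over the 6 periods until play realigns: cooperate → 76(1+δ+…+δ^5); deviate → 133 + 42(δ+…+δ^5).
Cooperation is sustained iff (76−42)(δ+…+δ^5) ≥ 133−76.
δ+…+δ^5 = 2/3·(1−(2/3)^5)/(1−2/3) = 1.7366, and (133−76)/(76−42) = 1.6765.
1.7366 ≥ 1.6765, so cooperation is sustainable.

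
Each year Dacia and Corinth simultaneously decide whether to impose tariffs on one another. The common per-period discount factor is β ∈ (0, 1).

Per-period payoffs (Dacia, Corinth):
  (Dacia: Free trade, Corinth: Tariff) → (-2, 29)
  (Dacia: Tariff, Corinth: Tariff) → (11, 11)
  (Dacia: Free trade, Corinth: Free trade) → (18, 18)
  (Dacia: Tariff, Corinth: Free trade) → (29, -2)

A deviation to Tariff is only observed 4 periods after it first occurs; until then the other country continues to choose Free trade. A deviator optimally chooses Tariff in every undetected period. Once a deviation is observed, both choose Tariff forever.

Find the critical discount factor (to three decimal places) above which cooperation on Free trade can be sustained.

0.884

The best deviation is to choose Tariff for all 4 undetected periods, earning 29 each, then 11 forever once detected.
Deviation value: 29(1−β^4)/(1−β) + 11β^4/(1−β); cooperation value: 18/(1−β).
IC: 18 ≥ 29(1−β^4) + 11β^4 = 29 − 18β^4.
So β^4 ≥ 11/18, giving β ≥ (11/18)^(1/4) ≈ 0.884.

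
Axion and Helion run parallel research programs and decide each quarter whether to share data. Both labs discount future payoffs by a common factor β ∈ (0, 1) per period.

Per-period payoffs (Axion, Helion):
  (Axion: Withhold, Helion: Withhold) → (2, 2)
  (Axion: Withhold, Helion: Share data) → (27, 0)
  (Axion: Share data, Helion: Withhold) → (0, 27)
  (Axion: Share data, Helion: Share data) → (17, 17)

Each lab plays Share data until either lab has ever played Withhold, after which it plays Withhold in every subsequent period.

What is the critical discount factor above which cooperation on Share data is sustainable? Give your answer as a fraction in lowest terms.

2/5

17/(1−β) ≥ 27 + 2β/(1−β)
17 ≥ 27 − 25β
β ≥ 10/25 = 2/5.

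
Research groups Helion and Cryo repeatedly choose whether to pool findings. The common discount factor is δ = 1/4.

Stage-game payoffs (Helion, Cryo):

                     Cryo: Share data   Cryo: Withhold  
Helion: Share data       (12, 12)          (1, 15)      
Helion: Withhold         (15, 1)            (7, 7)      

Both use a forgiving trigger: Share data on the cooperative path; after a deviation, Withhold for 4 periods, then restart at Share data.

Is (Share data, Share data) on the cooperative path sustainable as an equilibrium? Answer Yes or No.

IC: δ+…+δ^4 ≥ (15−12)/(12−7) = 3/5.
At δ = 1/4: partial sum = 0.3320 < 0.6000. Cooperation not sustainable.

No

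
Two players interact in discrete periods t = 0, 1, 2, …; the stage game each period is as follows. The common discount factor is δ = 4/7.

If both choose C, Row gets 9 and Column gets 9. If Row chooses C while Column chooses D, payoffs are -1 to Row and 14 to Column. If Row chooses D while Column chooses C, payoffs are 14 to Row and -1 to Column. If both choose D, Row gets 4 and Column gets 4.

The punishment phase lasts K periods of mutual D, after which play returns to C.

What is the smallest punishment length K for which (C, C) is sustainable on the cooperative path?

IC: δ(1−δ^K)/(1−δ) ≥ (14−9)/(9−4) = 1.
With δ = 4/7: need 1 − δ^K ≥ 1·(1−4/7)/(4/7), i.e. δ^K ≤ 0.2500.
Since (4/7)^2 = 0.3265 and (4/7)^3 = 0.1866, the smallest such K is 3.

3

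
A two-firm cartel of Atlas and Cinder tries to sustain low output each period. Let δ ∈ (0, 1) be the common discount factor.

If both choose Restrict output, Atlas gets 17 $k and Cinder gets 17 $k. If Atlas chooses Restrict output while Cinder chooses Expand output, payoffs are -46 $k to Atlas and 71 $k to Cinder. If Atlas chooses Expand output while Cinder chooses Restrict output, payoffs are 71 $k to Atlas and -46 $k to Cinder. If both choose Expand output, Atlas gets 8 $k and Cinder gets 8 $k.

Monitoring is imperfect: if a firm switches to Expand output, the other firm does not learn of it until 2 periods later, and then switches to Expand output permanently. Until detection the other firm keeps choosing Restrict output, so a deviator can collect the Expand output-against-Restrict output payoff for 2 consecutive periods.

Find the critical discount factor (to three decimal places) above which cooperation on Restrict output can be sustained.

0.926

Deviating for the 2 undetected periods gains 71−17 = 54 per period over cooperation, then loses 17−8 = 9 per period forever once punishment starts.
Gain: 54(1 + δ + … + δ^1); loss: 9·δ^2/(1−δ).
No profitable deviation ⇔ 54(1−δ^2) ≤ 9·δ^2, i.e. δ^2 ≥ 54/(54+9) = 6/7.
Hence δ ≥ (6/7)^(1/2) ≈ 0.926.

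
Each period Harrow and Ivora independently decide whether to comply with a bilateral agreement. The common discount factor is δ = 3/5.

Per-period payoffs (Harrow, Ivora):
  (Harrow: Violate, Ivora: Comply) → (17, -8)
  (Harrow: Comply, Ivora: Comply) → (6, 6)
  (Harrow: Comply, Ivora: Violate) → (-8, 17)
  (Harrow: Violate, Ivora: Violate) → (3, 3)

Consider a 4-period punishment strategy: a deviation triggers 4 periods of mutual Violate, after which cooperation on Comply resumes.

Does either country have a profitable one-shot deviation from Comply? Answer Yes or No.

A one-shot deviation gives 17 now, then 3 for 4 periods, then back to 6.
Gain from deviating: (17−6) today; loss: (6−3) in each of the next 4 periods.
No-deviation condition: (6−3)(δ+…+δ^4) ≥ 17−6, i.e. δ+…+δ^4 ≥ 11/3.
At δ = 3/5: δ+…+δ^4 = 1.3056 < 3.6667.
So cooperation is not sustainable.

Yes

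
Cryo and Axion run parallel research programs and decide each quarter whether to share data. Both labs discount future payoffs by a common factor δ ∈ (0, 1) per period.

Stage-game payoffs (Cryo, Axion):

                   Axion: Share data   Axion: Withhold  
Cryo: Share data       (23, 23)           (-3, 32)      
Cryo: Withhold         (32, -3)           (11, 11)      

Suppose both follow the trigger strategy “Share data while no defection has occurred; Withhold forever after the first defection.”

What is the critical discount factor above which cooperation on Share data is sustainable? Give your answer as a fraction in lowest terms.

3/7

Under grim trigger the critical discount factor is (T−C)/(T−P) with T = 32, C = 23, P = 11.
δ* = (32−23)/(32−11) = 9/21 = 3/7.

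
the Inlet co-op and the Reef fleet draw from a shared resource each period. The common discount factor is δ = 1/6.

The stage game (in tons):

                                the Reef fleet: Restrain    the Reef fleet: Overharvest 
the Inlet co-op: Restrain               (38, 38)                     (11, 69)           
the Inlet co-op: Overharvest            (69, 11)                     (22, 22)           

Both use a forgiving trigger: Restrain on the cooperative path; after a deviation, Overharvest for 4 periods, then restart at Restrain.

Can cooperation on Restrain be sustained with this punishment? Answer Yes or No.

No

IC: δ+…+δ^4 ≥ (69−38)/(38−22) = 31/16.
At δ = 1/6: partial sum = 0.1998 < 1.9375. Cooperation not sustainable.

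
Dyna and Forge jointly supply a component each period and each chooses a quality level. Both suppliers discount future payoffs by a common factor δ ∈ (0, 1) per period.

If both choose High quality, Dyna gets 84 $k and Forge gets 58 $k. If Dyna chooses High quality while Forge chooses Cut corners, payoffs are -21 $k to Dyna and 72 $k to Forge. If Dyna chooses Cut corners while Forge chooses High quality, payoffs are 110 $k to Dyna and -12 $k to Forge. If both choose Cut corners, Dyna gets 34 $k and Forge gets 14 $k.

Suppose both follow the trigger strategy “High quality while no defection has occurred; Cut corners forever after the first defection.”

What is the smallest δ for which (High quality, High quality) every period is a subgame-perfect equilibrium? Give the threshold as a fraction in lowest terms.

For Dyna: deviation gain 110−84 = 26, per-period punishment loss 84−34 = 50. IC gives δ ≥ 26/76 = 13/38.
For Forge: gain 14, loss 44 per period, so δ ≥ 14/58 = 7/29.
The tighter constraint is Dyna's, so cooperation needs δ ≥ 13/38.

13/38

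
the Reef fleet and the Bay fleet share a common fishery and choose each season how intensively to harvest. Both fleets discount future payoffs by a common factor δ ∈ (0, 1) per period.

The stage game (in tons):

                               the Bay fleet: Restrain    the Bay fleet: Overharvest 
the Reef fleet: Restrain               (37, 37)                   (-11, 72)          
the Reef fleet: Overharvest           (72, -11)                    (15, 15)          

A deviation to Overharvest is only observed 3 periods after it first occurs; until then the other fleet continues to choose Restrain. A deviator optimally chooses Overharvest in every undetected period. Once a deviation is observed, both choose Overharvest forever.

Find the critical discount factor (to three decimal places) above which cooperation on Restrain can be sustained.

A deviator earns 72 for 3 periods, then 15 forever; cooperating earns 37 forever. Multiplying the IC by (1−δ):
37 ≥ 72(1−δ^3) + 15δ^3, so 57·δ^3 ≥ 35 and δ^3 ≥ 35/57.
δ ≥ (35/57)^(1/3) ≈ 0.850.

0.850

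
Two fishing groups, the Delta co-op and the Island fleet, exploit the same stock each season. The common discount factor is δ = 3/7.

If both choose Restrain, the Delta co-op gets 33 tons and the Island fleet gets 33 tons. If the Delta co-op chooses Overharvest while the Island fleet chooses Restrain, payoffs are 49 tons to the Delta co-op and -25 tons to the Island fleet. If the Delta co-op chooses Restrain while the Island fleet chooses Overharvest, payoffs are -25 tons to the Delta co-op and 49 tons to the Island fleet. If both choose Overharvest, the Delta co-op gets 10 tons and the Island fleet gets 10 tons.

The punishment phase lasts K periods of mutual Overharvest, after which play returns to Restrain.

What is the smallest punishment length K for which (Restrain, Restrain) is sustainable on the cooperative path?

No profitable deviation requires (33−10)(δ+…+δ^K) ≥ 49−33, i.e. δ+…+δ^K ≥ 16/23 ≈ 0.6957.
With δ = 3/7, the partial sums are K=1: 0.4286, K=2: 0.6122, K=3: 0.6910, K=4: 0.7247.
K = 4 is the first length at which the sum reaches 0.6957.

4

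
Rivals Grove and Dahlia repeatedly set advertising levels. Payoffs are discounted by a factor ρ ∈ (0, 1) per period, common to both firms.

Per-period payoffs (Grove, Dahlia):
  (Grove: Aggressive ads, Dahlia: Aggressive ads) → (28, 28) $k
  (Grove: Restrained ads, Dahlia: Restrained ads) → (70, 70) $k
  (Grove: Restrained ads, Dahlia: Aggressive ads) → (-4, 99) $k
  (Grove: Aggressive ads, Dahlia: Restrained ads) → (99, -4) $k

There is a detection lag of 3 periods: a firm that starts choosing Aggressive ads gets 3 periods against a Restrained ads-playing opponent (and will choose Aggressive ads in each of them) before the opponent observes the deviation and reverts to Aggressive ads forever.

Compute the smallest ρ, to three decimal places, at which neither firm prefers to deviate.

0.742

Deviating for the 3 undetected periods gains 99−70 = 29 per period over cooperation, then loses 70−28 = 42 per period forever once punishment starts.
Gain: 29(1 + ρ + … + ρ^2); loss: 42·ρ^3/(1−ρ).
No profitable deviation ⇔ 29(1−ρ^3) ≤ 42·ρ^3, i.e. ρ^3 ≥ 29/(29+42) = 29/71.
Hence ρ ≥ (29/71)^(1/3) ≈ 0.742.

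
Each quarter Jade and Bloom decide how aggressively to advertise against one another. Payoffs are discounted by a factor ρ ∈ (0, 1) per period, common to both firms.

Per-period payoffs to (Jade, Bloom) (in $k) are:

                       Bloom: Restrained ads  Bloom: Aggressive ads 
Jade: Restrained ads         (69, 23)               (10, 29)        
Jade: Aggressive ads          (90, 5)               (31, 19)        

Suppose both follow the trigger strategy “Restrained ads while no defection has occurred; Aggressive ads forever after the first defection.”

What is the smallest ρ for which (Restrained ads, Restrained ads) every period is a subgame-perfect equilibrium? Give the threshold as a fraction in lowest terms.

3/5

Jade's threshold: (90−69)/(90−31) = 21/59.
Bloom's threshold: (29−23)/(29−19) = 3/5.
21/59 < 3/5, so Bloom binds and ρ* = 3/5.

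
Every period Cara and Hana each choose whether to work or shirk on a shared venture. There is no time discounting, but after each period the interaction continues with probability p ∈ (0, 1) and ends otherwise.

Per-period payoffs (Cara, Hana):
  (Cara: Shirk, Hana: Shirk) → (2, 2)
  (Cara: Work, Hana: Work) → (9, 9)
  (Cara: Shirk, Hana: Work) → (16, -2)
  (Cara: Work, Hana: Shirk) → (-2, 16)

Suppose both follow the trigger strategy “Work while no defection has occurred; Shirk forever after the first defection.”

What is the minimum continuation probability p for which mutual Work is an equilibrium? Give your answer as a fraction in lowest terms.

With no time discounting, the continuation probability p plays the role of the discount factor.
Grim-trigger IC: 9/(1−p) ≥ 16 + 2p/(1−p) ⇒ p ≥ (16−9)/(16−2) = 1/2.

1/2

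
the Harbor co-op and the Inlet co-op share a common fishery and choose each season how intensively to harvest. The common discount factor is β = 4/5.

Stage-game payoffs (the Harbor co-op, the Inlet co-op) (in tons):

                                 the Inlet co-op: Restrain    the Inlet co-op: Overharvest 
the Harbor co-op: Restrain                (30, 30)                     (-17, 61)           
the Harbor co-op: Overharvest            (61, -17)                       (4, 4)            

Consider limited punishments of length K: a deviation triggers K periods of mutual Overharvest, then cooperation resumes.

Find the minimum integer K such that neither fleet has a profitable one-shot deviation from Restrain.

2

IC: β(1−β^K)/(1−β) ≥ (61−30)/(30−4) = 31/26.
With β = 4/5: need 1 − β^K ≥ 31/26·(1−4/5)/(4/5), i.e. β^K ≤ 0.7019.
Since (4/5)^1 = 0.8000 and (4/5)^2 = 0.6400, the smallest such K is 2.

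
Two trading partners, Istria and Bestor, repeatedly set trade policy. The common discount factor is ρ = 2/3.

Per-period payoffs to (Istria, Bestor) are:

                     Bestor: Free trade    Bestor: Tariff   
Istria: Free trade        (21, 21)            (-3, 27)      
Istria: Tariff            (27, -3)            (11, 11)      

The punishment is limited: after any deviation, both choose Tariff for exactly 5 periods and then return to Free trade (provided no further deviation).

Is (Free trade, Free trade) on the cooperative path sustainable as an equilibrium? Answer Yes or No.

Comparing payoff streams over the 6 periods until play realigns: cooperate → 21(1+ρ+…+ρ^5); deviate → 27 + 11(ρ+…+ρ^5).
Cooperation is sustained iff (21−11)(ρ+…+ρ^5) ≥ 27−21.
ρ+…+ρ^5 = 2/3·(1−(2/3)^5)/(1−2/3) = 1.7366, and (27−21)/(21−11) = 0.6000.
1.7366 ≥ 0.6000, so cooperation is sustainable.

Yes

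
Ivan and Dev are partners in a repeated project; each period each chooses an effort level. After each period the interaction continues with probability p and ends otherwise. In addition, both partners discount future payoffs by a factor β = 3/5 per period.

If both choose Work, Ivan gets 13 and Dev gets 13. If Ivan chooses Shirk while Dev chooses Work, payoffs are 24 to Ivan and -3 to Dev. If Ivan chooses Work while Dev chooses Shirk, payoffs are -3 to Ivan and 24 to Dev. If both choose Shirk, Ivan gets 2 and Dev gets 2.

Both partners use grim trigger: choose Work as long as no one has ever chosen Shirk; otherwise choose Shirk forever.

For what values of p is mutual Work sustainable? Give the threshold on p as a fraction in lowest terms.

5/6

Expected continuation weight on next period's payoff is β·p = 3/5·p, which plays the role of the discount factor.
Cooperation requires 3/5·p ≥ (24−13)/(24−2) = 1/2, hence p ≥ 5/6.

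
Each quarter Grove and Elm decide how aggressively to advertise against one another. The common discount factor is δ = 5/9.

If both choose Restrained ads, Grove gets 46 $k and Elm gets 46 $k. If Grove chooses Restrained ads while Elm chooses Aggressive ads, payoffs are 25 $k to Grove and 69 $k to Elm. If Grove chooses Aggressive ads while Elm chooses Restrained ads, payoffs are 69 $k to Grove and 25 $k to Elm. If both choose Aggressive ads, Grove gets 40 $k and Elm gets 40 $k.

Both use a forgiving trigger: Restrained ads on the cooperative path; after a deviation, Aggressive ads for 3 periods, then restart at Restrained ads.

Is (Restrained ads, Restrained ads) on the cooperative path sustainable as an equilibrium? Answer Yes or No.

A one-shot deviation gives 69 now, then 40 for 3 periods, then back to 46.
Gain from deviating: (69−46) today; loss: (46−40) in each of the next 3 periods.
No-deviation condition: (46−40)(δ+…+δ^3) ≥ 69−46, i.e. δ+…+δ^3 ≥ 23/6.
At δ = 5/9: δ+…+δ^3 = 1.0357 < 3.8333.
So cooperation is not sustainable.

No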